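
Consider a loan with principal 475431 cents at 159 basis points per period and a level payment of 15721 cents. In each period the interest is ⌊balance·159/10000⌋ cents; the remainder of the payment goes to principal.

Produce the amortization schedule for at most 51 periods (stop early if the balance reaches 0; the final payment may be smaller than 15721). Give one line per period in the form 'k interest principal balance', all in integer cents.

1 7559 8162 467269
2 7429 8292 458977
3 7297 8424 450553
4 7163 8558 441995
5 7027 8694 433301
6 6889 8832 424469
7 6749 8972 415497
8 6606 9115 406382
9 6461 9260 397122
10 6314 9407 387715
11 6164 9557 378158
12 6012 9709 368449
13 5858 9863 358586
14 5701 10020 348566
15 5542 10179 338387
16 5380 10341 328046
17 5215 10506 317540
18 5048 10673 306867
19 4879 10842 296025
20 4706 11015 285010
21 4531 11190 273820
22 4353 11368 262452
23 4172 11549 250903
24 3989 11732 239171
25 3802 11919 227252
26 3613 12108 215144
27 3420 12301 202843
28 3225 12496 190347
29 3026 12695 177652
30 2824 12897 164755
31 2619 13102 151653
32 2411 13310 138343
33 2199 13522 124821
34 1984 13737 111084
35 1766 13955 97129
36 1544 14177 82952
37 1318 14403 68549
38 1089 14632 53917
39 857 14864 39053
40 620 15101 23952
41 380 15341 8611
42 136 8611 0

1. interest=⌊475431·159/10000⌋=7559; principal=15721-7559=8162; balance=475431-8162=467269
2. interest=⌊467269·159/10000⌋=7429; principal=15721-7429=8292; balance=467269-8292=458977
3. interest=⌊458977·159/10000⌋=7297; principal=15721-7297=8424; balance=458977-8424=450553
4. interest=⌊450553·159/10000⌋=7163; principal=15721-7163=8558; balance=450553-8558=441995
5. interest=⌊441995·159/10000⌋=7027; principal=15721-7027=8694; balance=441995-8694=433301
6. interest=⌊433301·159/10000⌋=6889; principal=15721-6889=8832; balance=433301-8832=424469
7. interest=⌊424469·159/10000⌋=6749; principal=15721-6749=8972; balance=424469-8972=415497
8. interest=⌊415497·159/10000⌋=6606; principal=15721-6606=9115; balance=415497-9115=406382
9. interest=⌊406382·159/10000⌋=6461; principal=15721-6461=9260; balance=406382-9260=397122
10. interest=⌊397122·159/10000⌋=6314; principal=15721-6314=9407; balance=397122-9407=387715
11. interest=⌊387715·159/10000⌋=6164; principal=15721-6164=9557; balance=387715-9557=378158
12. interest=⌊378158·159/10000⌋=6012; principal=15721-6012=9709; balance=378158-9709=368449
13. interest=⌊368449·159/10000⌋=5858; principal=15721-5858=9863; balance=368449-9863=358586
14. interest=⌊358586·159/10000⌋=5701; principal=15721-5701=10020; balance=358586-10020=348566
15. interest=⌊348566·159/10000⌋=5542; principal=15721-5542=10179; balance=348566-10179=338387
16. interest=⌊338387·159/10000⌋=5380; principal=15721-5380=10341; balance=338387-10341=328046
17. interest=⌊328046·159/10000⌋=5215; principal=15721-5215=10506; balance=328046-10506=317540
18. interest=⌊317540·159/10000⌋=5048; principal=15721-5048=10673; balance=317540-10673=306867
19. interest=⌊306867·159/10000⌋=4879; principal=15721-4879=10842; balance=306867-10842=296025
20. interest=⌊296025·159/10000⌋=4706; principal=15721-4706=11015; balance=296025-11015=285010
21. interest=⌊285010·159/10000⌋=4531; principal=15721-4531=11190; balance=285010-11190=273820
22. interest=⌊273820·159/10000⌋=4353; principal=15721-4353=11368; balance=273820-11368=262452
23. interest=⌊262452·159/10000⌋=4172; principal=15721-4172=11549; balance=262452-11549=250903
24. interest=⌊250903·159/10000⌋=3989; principal=15721-3989=11732; balance=250903-11732=239171
25. interest=⌊239171·159/10000⌋=3802; principal=15721-3802=11919; balance=239171-11919=227252
26. interest=⌊227252·159/10000⌋=3613; principal=15721-3613=12108; balance=227252-12108=215144
27. interest=⌊215144·159/10000⌋=3420; principal=15721-3420=12301; balance=215144-12301=202843
28. interest=⌊202843·159/10000⌋=3225; principal=15721-3225=12496; balance=202843-12496=190347
29. interest=⌊190347·159/10000⌋=3026; principal=15721-3026=12695; balance=190347-12695=177652
30. interest=⌊177652·159/10000⌋=2824; principal=15721-2824=12897; balance=177652-12897=164755
31. interest=⌊164755·159/10000⌋=2619; principal=15721-2619=13102; balance=164755-13102=151653
32. interest=⌊151653·159/10000⌋=2411; principal=15721-2411=13310; balance=151653-13310=138343
33. interest=⌊138343·159/10000⌋=2199; principal=15721-2199=13522; balance=138343-13522=124821
34. interest=⌊124821·159/10000⌋=1984; principal=15721-1984=13737; balance=124821-13737=111084
35. interest=⌊111084·159/10000⌋=1766; principal=15721-1766=13955; balance=111084-13955=97129
36. interest=⌊97129·159/10000⌋=1544; principal=15721-1544=14177; balance=97129-14177=82952
37. interest=⌊82952·159/10000⌋=1318; principal=15721-1318=14403; balance=82952-14403=68549
38. interest=⌊68549·159/10000⌋=1089; principal=15721-1089=14632; balance=68549-14632=53917
39. interest=⌊53917·159/10000⌋=857; principal=15721-857=14864; balance=53917-14864=39053
40. interest=⌊39053·159/10000⌋=620; principal=15721-620=15101; balance=39053-15101=23952
41. interest=⌊23952·159/10000⌋=380; principal=15721-380=15341; balance=23952-15341=8611
42. interest=⌊8611·159/10000⌋=136; principal=min(15721-136,8611)=8611; balance=8611-8611=0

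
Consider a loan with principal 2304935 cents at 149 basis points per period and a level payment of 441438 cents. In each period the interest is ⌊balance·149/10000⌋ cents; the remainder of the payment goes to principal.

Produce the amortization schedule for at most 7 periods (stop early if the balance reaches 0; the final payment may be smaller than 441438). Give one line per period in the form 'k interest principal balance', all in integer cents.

1. interest=⌊2304935·149/10000⌋=34343; principal=441438-34343=407095; balance=2304935-407095=1897840
2. interest=⌊1897840·149/10000⌋=28277; principal=441438-28277=413161; balance=1897840-413161=1484679
3. interest=⌊1484679·149/10000⌋=22121; principal=441438-22121=419317; balance=1484679-419317=1065362
4. interest=⌊1065362·149/10000⌋=15873; principal=441438-15873=425565; balance=1065362-425565=639797
5. interest=⌊639797·149/10000⌋=9532; principal=441438-9532=431906; balance=639797-431906=207891
6. interest=⌊207891·149/10000⌋=3097; principal=min(441438-3097,207891)=207891; balance=207891-207891=0

1 34343 407095 1897840
2 28277 413161 1484679
3 22121 419317 1065362
4 15873 425565 639797
5 9532 431906 207891
6 3097 207891 0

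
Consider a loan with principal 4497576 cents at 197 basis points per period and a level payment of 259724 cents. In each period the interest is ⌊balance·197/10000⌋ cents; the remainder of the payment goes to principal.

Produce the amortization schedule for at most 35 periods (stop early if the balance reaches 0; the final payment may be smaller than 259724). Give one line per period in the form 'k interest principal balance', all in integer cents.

1 88602 171122 4326454
2 85231 174493 4151961
3 81793 177931 3974030
4 78288 181436 3792594
5 74714 185010 3607584
6 71069 188655 3418929
7 67352 192372 3226557
8 63563 196161 3030396
9 59698 200026 2830370
10 55758 203966 2626404
11 51740 207984 2418420
12 47642 212082 2206338
13 43464 216260 1990078
14 39204 220520 1769558
15 34860 224864 1544694
16 30430 229294 1315400
17 25913 233811 1081589
18 21307 238417 843172
19 16610 243114 600058
20 11821 247903 352155
21 6937 252787 99368
22 1957 99368 0

1. interest=⌊4497576·197/10000⌋=88602; principal=259724-88602=171122; balance=4497576-171122=4326454
2. interest=⌊4326454·197/10000⌋=85231; principal=259724-85231=174493; balance=4326454-174493=4151961
3. interest=⌊4151961·197/10000⌋=81793; principal=259724-81793=177931; balance=4151961-177931=3974030
4. interest=⌊3974030·197/10000⌋=78288; principal=259724-78288=181436; balance=3974030-181436=3792594
5. interest=⌊3792594·197/10000⌋=74714; principal=259724-74714=185010; balance=3792594-185010=3607584
6. interest=⌊3607584·197/10000⌋=71069; principal=259724-71069=188655; balance=3607584-188655=3418929
7. interest=⌊3418929·197/10000⌋=67352; principal=259724-67352=192372; balance=3418929-192372=3226557
8. interest=⌊3226557·197/10000⌋=63563; principal=259724-63563=196161; balance=3226557-196161=3030396
9. interest=⌊3030396·197/10000⌋=59698; principal=259724-59698=200026; balance=3030396-200026=2830370
10. interest=⌊2830370·197/10000⌋=55758; principal=259724-55758=203966; balance=2830370-203966=2626404
11. interest=⌊2626404·197/10000⌋=51740; principal=259724-51740=207984; balance=2626404-207984=2418420
12. interest=⌊2418420·197/10000⌋=47642; principal=259724-47642=212082; balance=2418420-212082=2206338
13. interest=⌊2206338·197/10000⌋=43464; principal=259724-43464=216260; balance=2206338-216260=1990078
14. interest=⌊1990078·197/10000⌋=39204; principal=259724-39204=220520; balance=1990078-220520=1769558
15. interest=⌊1769558·197/10000⌋=34860; principal=259724-34860=224864; balance=1769558-224864=1544694
16. interest=⌊1544694·197/10000⌋=30430; principal=259724-30430=229294; balance=1544694-229294=1315400
17. interest=⌊1315400·197/10000⌋=25913; principal=259724-25913=233811; balance=1315400-233811=1081589
18. interest=⌊1081589·197/10000⌋=21307; principal=259724-21307=238417; balance=1081589-238417=843172
19. interest=⌊843172·197/10000⌋=16610; principal=259724-16610=243114; balance=843172-243114=600058
20. interest=⌊600058·197/10000⌋=11821; principal=259724-11821=247903; balance=600058-247903=352155
21. interest=⌊352155·197/10000⌋=6937; principal=259724-6937=252787; balance=352155-252787=99368
22. interest=⌊99368·197/10000⌋=1957; principal=min(259724-1957,99368)=99368; balance=99368-99368=0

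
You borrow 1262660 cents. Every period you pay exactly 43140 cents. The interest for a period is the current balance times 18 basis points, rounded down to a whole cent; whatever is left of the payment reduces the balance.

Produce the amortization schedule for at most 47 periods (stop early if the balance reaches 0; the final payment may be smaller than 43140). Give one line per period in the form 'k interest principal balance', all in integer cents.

1. interest=⌊1262660·18/10000⌋=2272; principal=43140-2272=40868; balance=1262660-40868=1221792
2. interest=⌊1221792·18/10000⌋=2199; principal=43140-2199=40941; balance=1221792-40941=1180851
3. interest=⌊1180851·18/10000⌋=2125; principal=43140-2125=41015; balance=1180851-41015=1139836
4. interest=⌊1139836·18/10000⌋=2051; principal=43140-2051=41089; balance=1139836-41089=1098747
5. interest=⌊1098747·18/10000⌋=1977; principal=43140-1977=41163; balance=1098747-41163=1057584
6. interest=⌊1057584·18/10000⌋=1903; principal=43140-1903=41237; balance=1057584-41237=1016347
7. interest=⌊1016347·18/10000⌋=1829; principal=43140-1829=41311; balance=1016347-41311=975036
8. interest=⌊975036·18/10000⌋=1755; principal=43140-1755=41385; balance=975036-41385=933651
9. interest=⌊933651·18/10000⌋=1680; principal=43140-1680=41460; balance=933651-41460=892191
10. interest=⌊892191·18/10000⌋=1605; principal=43140-1605=41535; balance=892191-41535=850656
11. interest=⌊850656·18/10000⌋=1531; principal=43140-1531=41609; balance=850656-41609=809047
12. interest=⌊809047·18/10000⌋=1456; principal=43140-1456=41684; balance=809047-41684=767363
13. interest=⌊767363·18/10000⌋=1381; principal=43140-1381=41759; balance=767363-41759=725604
14. interest=⌊725604·18/10000⌋=1306; principal=43140-1306=41834; balance=725604-41834=683770
15. interest=⌊683770·18/10000⌋=1230; principal=43140-1230=41910; balance=683770-41910=641860
16. interest=⌊641860·18/10000⌋=1155; principal=43140-1155=41985; balance=641860-41985=599875
17. interest=⌊599875·18/10000⌋=1079; principal=43140-1079=42061; balance=599875-42061=557814
18. interest=⌊557814·18/10000⌋=1004; principal=43140-1004=42136; balance=557814-42136=515678
19. interest=⌊515678·18/10000⌋=928; principal=43140-928=42212; balance=515678-42212=473466
20. interest=⌊473466·18/10000⌋=852; principal=43140-852=42288; balance=473466-42288=431178
21. interest=⌊431178·18/10000⌋=776; principal=43140-776=42364; balance=431178-42364=388814
22. interest=⌊388814·18/10000⌋=699; principal=43140-699=42441; balance=388814-42441=346373
23. interest=⌊346373·18/10000⌋=623; principal=43140-623=42517; balance=346373-42517=303856
24. interest=⌊303856·18/10000⌋=546; principal=43140-546=42594; balance=303856-42594=261262
25. interest=⌊261262·18/10000⌋=470; principal=43140-470=42670; balance=261262-42670=218592
26. interest=⌊218592·18/10000⌋=393; principal=43140-393=42747; balance=218592-42747=175845
27. interest=⌊175845·18/10000⌋=316; principal=43140-316=42824; balance=175845-42824=133021
28. interest=⌊133021·18/10000⌋=239; principal=43140-239=42901; balance=133021-42901=90120
29. interest=⌊90120·18/10000⌋=162; principal=43140-162=42978; balance=90120-42978=47142
30. interest=⌊47142·18/10000⌋=84; principal=43140-84=43056; balance=47142-43056=4086
31. interest=⌊4086·18/10000⌋=7; principal=min(43140-7,4086)=4086; balance=4086-4086=0

1 2272 40868 1221792
2 2199 40941 1180851
3 2125 41015 1139836
4 2051 41089 1098747
5 1977 41163 1057584
6 1903 41237 1016347
7 1829 41311 975036
8 1755 41385 933651
9 1680 41460 892191
10 1605 41535 850656
11 1531 41609 809047
12 1456 41684 767363
13 1381 41759 725604
14 1306 41834 683770
15 1230 41910 641860
16 1155 41985 599875
17 1079 42061 557814
18 1004 42136 515678
19 928 42212 473466
20 852 42288 431178
21 776 42364 388814
22 699 42441 346373
23 623 42517 303856
24 546 42594 261262
25 470 42670 218592
26 393 42747 175845
27 316 42824 133021
28 239 42901 90120
29 162 42978 47142
30 84 43056 4086
31 7 4086 0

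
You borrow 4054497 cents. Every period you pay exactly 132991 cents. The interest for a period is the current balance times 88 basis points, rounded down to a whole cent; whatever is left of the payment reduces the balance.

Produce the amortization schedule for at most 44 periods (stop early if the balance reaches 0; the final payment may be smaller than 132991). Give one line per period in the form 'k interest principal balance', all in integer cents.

1 35679 97312 3957185
2 34823 98168 3859017
3 33959 99032 3759985
4 33087 99904 3660081
5 32208 100783 3559298
6 31321 101670 3457628
7 30427 102564 3355064
8 29524 103467 3251597
9 28614 104377 3147220
10 27695 105296 3041924
11 26768 106223 2935701
12 25834 107157 2828544
13 24891 108100 2720444
14 23939 109052 2611392
15 22980 110011 2501381
16 22012 110979 2390402
17 21035 111956 2278446
18 20050 112941 2165505
19 19056 113935 2051570
20 18053 114938 1936632
21 17042 115949 1820683
22 16022 116969 1703714
23 14992 117999 1585715
24 13954 119037 1466678
25 12906 120085 1346593
26 11850 121141 1225452
27 10783 122208 1103244
28 9708 123283 979961
29 8623 124368 855593
30 7529 125462 730131
31 6425 126566 603565
32 5311 127680 475885
33 4187 128804 347081
34 3054 129937 217144
35 1910 131081 86063
36 757 86063 0

1. interest=⌊4054497·88/10000⌋=35679; principal=132991-35679=97312; balance=4054497-97312=3957185
2. interest=⌊3957185·88/10000⌋=34823; principal=132991-34823=98168; balance=3957185-98168=3859017
3. interest=⌊3859017·88/10000⌋=33959; principal=132991-33959=99032; balance=3859017-99032=3759985
4. interest=⌊3759985·88/10000⌋=33087; principal=132991-33087=99904; balance=3759985-99904=3660081
5. interest=⌊3660081·88/10000⌋=32208; principal=132991-32208=100783; balance=3660081-100783=3559298
6. interest=⌊3559298·88/10000⌋=31321; principal=132991-31321=101670; balance=3559298-101670=3457628
7. interest=⌊3457628·88/10000⌋=30427; principal=132991-30427=102564; balance=3457628-102564=3355064
8. interest=⌊3355064·88/10000⌋=29524; principal=132991-29524=103467; balance=3355064-103467=3251597
9. interest=⌊3251597·88/10000⌋=28614; principal=132991-28614=104377; balance=3251597-104377=3147220
10. interest=⌊3147220·88/10000⌋=27695; principal=132991-27695=105296; balance=3147220-105296=3041924
11. interest=⌊3041924·88/10000⌋=26768; principal=132991-26768=106223; balance=3041924-106223=2935701
12. interest=⌊2935701·88/10000⌋=25834; principal=132991-25834=107157; balance=2935701-107157=2828544
13. interest=⌊2828544·88/10000⌋=24891; principal=132991-24891=108100; balance=2828544-108100=2720444
14. interest=⌊2720444·88/10000⌋=23939; principal=132991-23939=109052; balance=2720444-109052=2611392
15. interest=⌊2611392·88/10000⌋=22980; principal=132991-22980=110011; balance=2611392-110011=2501381
16. interest=⌊2501381·88/10000⌋=22012; principal=132991-22012=110979; balance=2501381-110979=2390402
17. interest=⌊2390402·88/10000⌋=21035; principal=132991-21035=111956; balance=2390402-111956=2278446
18. interest=⌊2278446·88/10000⌋=20050; principal=132991-20050=112941; balance=2278446-112941=2165505
19. interest=⌊2165505·88/10000⌋=19056; principal=132991-19056=113935; balance=2165505-113935=2051570
20. interest=⌊2051570·88/10000⌋=18053; principal=132991-18053=114938; balance=2051570-114938=1936632
21. interest=⌊1936632·88/10000⌋=17042; principal=132991-17042=115949; balance=1936632-115949=1820683
22. interest=⌊1820683·88/10000⌋=16022; principal=132991-16022=116969; balance=1820683-116969=1703714
23. interest=⌊1703714·88/10000⌋=14992; principal=132991-14992=117999; balance=1703714-117999=1585715
24. interest=⌊1585715·88/10000⌋=13954; principal=132991-13954=119037; balance=1585715-119037=1466678
25. interest=⌊1466678·88/10000⌋=12906; principal=132991-12906=120085; balance=1466678-120085=1346593
26. interest=⌊1346593·88/10000⌋=11850; principal=132991-11850=121141; balance=1346593-121141=1225452
27. interest=⌊1225452·88/10000⌋=10783; principal=132991-10783=122208; balance=1225452-122208=1103244
28. interest=⌊1103244·88/10000⌋=9708; principal=132991-9708=123283; balance=1103244-123283=979961
29. interest=⌊979961·88/10000⌋=8623; principal=132991-8623=124368; balance=979961-124368=855593
30. interest=⌊855593·88/10000⌋=7529; principal=132991-7529=125462; balance=855593-125462=730131
31. interest=⌊730131·88/10000⌋=6425; principal=132991-6425=126566; balance=730131-126566=603565
32. interest=⌊603565·88/10000⌋=5311; principal=132991-5311=127680; balance=603565-127680=475885
33. interest=⌊475885·88/10000⌋=4187; principal=132991-4187=128804; balance=475885-128804=347081
34. interest=⌊347081·88/10000⌋=3054; principal=132991-3054=129937; balance=347081-129937=217144
35. interest=⌊217144·88/10000⌋=1910; principal=132991-1910=131081; balance=217144-131081=86063
36. interest=⌊86063·88/10000⌋=757; principal=min(132991-757,86063)=86063; balance=86063-86063=0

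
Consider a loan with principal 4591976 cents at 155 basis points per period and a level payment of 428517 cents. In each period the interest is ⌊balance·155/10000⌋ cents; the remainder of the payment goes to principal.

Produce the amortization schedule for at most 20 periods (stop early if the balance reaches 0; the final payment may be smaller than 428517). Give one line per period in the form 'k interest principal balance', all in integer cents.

1 71175 357342 4234634
2 65636 362881 3871753
3 60012 368505 3503248
4 54300 374217 3129031
5 48499 380018 2749013
6 42609 385908 2363105
7 36628 391889 1971216
8 30553 397964 1573252
9 24385 404132 1169120
10 18121 410396 758724
11 11760 416757 341967
12 5300 341967 0

1. interest=⌊4591976·155/10000⌋=71175; principal=428517-71175=357342; balance=4591976-357342=4234634
2. interest=⌊4234634·155/10000⌋=65636; principal=428517-65636=362881; balance=4234634-362881=3871753
3. interest=⌊3871753·155/10000⌋=60012; principal=428517-60012=368505; balance=3871753-368505=3503248
4. interest=⌊3503248·155/10000⌋=54300; principal=428517-54300=374217; balance=3503248-374217=3129031
5. interest=⌊3129031·155/10000⌋=48499; principal=428517-48499=380018; balance=3129031-380018=2749013
6. interest=⌊2749013·155/10000⌋=42609; principal=428517-42609=385908; balance=2749013-385908=2363105
7. interest=⌊2363105·155/10000⌋=36628; principal=428517-36628=391889; balance=2363105-391889=1971216
8. interest=⌊1971216·155/10000⌋=30553; principal=428517-30553=397964; balance=1971216-397964=1573252
9. interest=⌊1573252·155/10000⌋=24385; principal=428517-24385=404132; balance=1573252-404132=1169120
10. interest=⌊1169120·155/10000⌋=18121; principal=428517-18121=410396; balance=1169120-410396=758724
11. interest=⌊758724·155/10000⌋=11760; principal=428517-11760=416757; balance=758724-416757=341967
12. interest=⌊341967·155/10000⌋=5300; principal=min(428517-5300,341967)=341967; balance=341967-341967=0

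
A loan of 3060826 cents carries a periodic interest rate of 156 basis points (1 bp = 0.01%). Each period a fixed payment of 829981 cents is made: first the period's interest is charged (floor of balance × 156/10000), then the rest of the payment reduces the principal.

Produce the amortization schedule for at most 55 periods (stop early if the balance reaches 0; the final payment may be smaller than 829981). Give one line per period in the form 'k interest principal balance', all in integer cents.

1. interest=⌊3060826·156/10000⌋=47748; principal=829981-47748=782233; balance=3060826-782233=2278593
2. interest=⌊2278593·156/10000⌋=35546; principal=829981-35546=794435; balance=2278593-794435=1484158
3. interest=⌊1484158·156/10000⌋=23152; principal=829981-23152=806829; balance=1484158-806829=677329
4. interest=⌊677329·156/10000⌋=10566; principal=min(829981-10566,677329)=677329; balance=677329-677329=0

1 47748 782233 2278593
2 35546 794435 1484158
3 23152 806829 677329
4 10566 677329 0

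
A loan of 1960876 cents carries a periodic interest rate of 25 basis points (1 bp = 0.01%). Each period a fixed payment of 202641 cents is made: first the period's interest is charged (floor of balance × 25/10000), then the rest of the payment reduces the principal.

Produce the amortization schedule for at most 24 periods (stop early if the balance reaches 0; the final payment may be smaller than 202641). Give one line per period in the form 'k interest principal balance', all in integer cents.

1. interest=⌊1960876·25/10000⌋=4902; principal=202641-4902=197739; balance=1960876-197739=1763137
2. interest=⌊1763137·25/10000⌋=4407; principal=202641-4407=198234; balance=1763137-198234=1564903
3. interest=⌊1564903·25/10000⌋=3912; principal=202641-3912=198729; balance=1564903-198729=1366174
4. interest=⌊1366174·25/10000⌋=3415; principal=202641-3415=199226; balance=1366174-199226=1166948
5. interest=⌊1166948·25/10000⌋=2917; principal=202641-2917=199724; balance=1166948-199724=967224
6. interest=⌊967224·25/10000⌋=2418; principal=202641-2418=200223; balance=967224-200223=767001
7. interest=⌊767001·25/10000⌋=1917; principal=202641-1917=200724; balance=767001-200724=566277
8. interest=⌊566277·25/10000⌋=1415; principal=202641-1415=201226; balance=566277-201226=365051
9. interest=⌊365051·25/10000⌋=912; principal=202641-912=201729; balance=365051-201729=163322
10. interest=⌊163322·25/10000⌋=408; principal=min(202641-408,163322)=163322; balance=163322-163322=0

1 4902 197739 1763137
2 4407 198234 1564903
3 3912 198729 1366174
4 3415 199226 1166948
5 2917 199724 967224
6 2418 200223 767001
7 1917 200724 566277
8 1415 201226 365051
9 912 201729 163322
10 408 163322 0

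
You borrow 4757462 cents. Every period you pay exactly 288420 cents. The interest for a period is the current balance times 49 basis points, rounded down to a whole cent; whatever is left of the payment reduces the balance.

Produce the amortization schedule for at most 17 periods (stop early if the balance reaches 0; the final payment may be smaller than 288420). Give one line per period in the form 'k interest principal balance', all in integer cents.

1 23311 265109 4492353
2 22012 266408 4225945
3 20707 267713 3958232
4 19395 269025 3689207
5 18077 270343 3418864
6 16752 271668 3147196
7 15421 272999 2874197
8 14083 274337 2599860
9 12739 275681 2324179
10 11388 277032 2047147
11 10031 278389 1768758
12 8666 279754 1489004
13 7296 281124 1207880
14 5918 282502 925378
15 4534 283886 641492
16 3143 285277 356215
17 1745 286675 69540

1. interest=⌊4757462·49/10000⌋=23311; principal=288420-23311=265109; balance=4757462-265109=4492353
2. interest=⌊4492353·49/10000⌋=22012; principal=288420-22012=266408; balance=4492353-266408=4225945
3. interest=⌊4225945·49/10000⌋=20707; principal=288420-20707=267713; balance=4225945-267713=3958232
4. interest=⌊3958232·49/10000⌋=19395; principal=288420-19395=269025; balance=3958232-269025=3689207
5. interest=⌊3689207·49/10000⌋=18077; principal=288420-18077=270343; balance=3689207-270343=3418864
6. interest=⌊3418864·49/10000⌋=16752; principal=288420-16752=271668; balance=3418864-271668=3147196
7. interest=⌊3147196·49/10000⌋=15421; principal=288420-15421=272999; balance=3147196-272999=2874197
8. interest=⌊2874197·49/10000⌋=14083; principal=288420-14083=274337; balance=2874197-274337=2599860
9. interest=⌊2599860·49/10000⌋=12739; principal=288420-12739=275681; balance=2599860-275681=2324179
10. interest=⌊2324179·49/10000⌋=11388; principal=288420-11388=277032; balance=2324179-277032=2047147
11. interest=⌊2047147·49/10000⌋=10031; principal=288420-10031=278389; balance=2047147-278389=1768758
12. interest=⌊1768758·49/10000⌋=8666; principal=288420-8666=279754; balance=1768758-279754=1489004
13. interest=⌊1489004·49/10000⌋=7296; principal=288420-7296=281124; balance=1489004-281124=1207880
14. interest=⌊1207880·49/10000⌋=5918; principal=288420-5918=282502; balance=1207880-282502=925378
15. interest=⌊925378·49/10000⌋=4534; principal=288420-4534=283886; balance=925378-283886=641492
16. interest=⌊641492·49/10000⌋=3143; principal=288420-3143=285277; balance=641492-285277=356215
17. interest=⌊356215·49/10000⌋=1745; principal=288420-1745=286675; balance=356215-286675=69540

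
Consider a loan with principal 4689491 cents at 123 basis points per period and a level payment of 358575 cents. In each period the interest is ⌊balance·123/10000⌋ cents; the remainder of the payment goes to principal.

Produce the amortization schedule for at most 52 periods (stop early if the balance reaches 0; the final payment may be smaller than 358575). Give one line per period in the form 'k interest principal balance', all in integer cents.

1. interest=⌊4689491·123/10000⌋=57680; principal=358575-57680=300895; balance=4689491-300895=4388596
2. interest=⌊4388596·123/10000⌋=53979; principal=358575-53979=304596; balance=4388596-304596=4084000
3. interest=⌊4084000·123/10000⌋=50233; principal=358575-50233=308342; balance=4084000-308342=3775658
4. interest=⌊3775658·123/10000⌋=46440; principal=358575-46440=312135; balance=3775658-312135=3463523
5. interest=⌊3463523·123/10000⌋=42601; principal=358575-42601=315974; balance=3463523-315974=3147549
6. interest=⌊3147549·123/10000⌋=38714; principal=358575-38714=319861; balance=3147549-319861=2827688
7. interest=⌊2827688·123/10000⌋=34780; principal=358575-34780=323795; balance=2827688-323795=2503893
8. interest=⌊2503893·123/10000⌋=30797; principal=358575-30797=327778; balance=2503893-327778=2176115
9. interest=⌊2176115·123/10000⌋=26766; principal=358575-26766=331809; balance=2176115-331809=1844306
10. interest=⌊1844306·123/10000⌋=22684; principal=358575-22684=335891; balance=1844306-335891=1508415
11. interest=⌊1508415·123/10000⌋=18553; principal=358575-18553=340022; balance=1508415-340022=1168393
12. interest=⌊1168393·123/10000⌋=14371; principal=358575-14371=344204; balance=1168393-344204=824189
13. interest=⌊824189·123/10000⌋=10137; principal=358575-10137=348438; balance=824189-348438=475751
14. interest=⌊475751·123/10000⌋=5851; principal=358575-5851=352724; balance=475751-352724=123027
15. interest=⌊123027·123/10000⌋=1513; principal=min(358575-1513,123027)=123027; balance=123027-123027=0

1 57680 300895 4388596
2 53979 304596 4084000
3 50233 308342 3775658
4 46440 312135 3463523
5 42601 315974 3147549
6 38714 319861 2827688
7 34780 323795 2503893
8 30797 327778 2176115
9 26766 331809 1844306
10 22684 335891 1508415
11 18553 340022 1168393
12 14371 344204 824189
13 10137 348438 475751
14 5851 352724 123027
15 1513 123027 0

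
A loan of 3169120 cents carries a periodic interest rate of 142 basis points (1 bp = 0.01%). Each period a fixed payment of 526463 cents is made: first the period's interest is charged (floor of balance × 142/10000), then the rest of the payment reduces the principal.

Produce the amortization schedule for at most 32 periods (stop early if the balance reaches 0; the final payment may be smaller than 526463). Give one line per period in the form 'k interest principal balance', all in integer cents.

1. interest=⌊3169120·142/10000⌋=45001; principal=526463-45001=481462; balance=3169120-481462=2687658
2. interest=⌊2687658·142/10000⌋=38164; principal=526463-38164=488299; balance=2687658-488299=2199359
3. interest=⌊2199359·142/10000⌋=31230; principal=526463-31230=495233; balance=2199359-495233=1704126
4. interest=⌊1704126·142/10000⌋=24198; principal=526463-24198=502265; balance=1704126-502265=1201861
5. interest=⌊1201861·142/10000⌋=17066; principal=526463-17066=509397; balance=1201861-509397=692464
6. interest=⌊692464·142/10000⌋=9832; principal=526463-9832=516631; balance=692464-516631=175833
7. interest=⌊175833·142/10000⌋=2496; principal=min(526463-2496,175833)=175833; balance=175833-175833=0

1 45001 481462 2687658
2 38164 488299 2199359
3 31230 495233 1704126
4 24198 502265 1201861
5 17066 509397 692464
6 9832 516631 175833
7 2496 175833 0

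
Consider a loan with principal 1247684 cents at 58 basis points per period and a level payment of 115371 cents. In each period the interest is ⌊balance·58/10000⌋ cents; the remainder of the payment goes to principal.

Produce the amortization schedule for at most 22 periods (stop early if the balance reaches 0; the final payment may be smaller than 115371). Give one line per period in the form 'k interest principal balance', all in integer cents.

1 7236 108135 1139549
2 6609 108762 1030787
3 5978 109393 921394
4 5344 110027 811367
5 4705 110666 700701
6 4064 111307 589394
7 3418 111953 477441
8 2769 112602 364839
9 2116 113255 251584
10 1459 113912 137672
11 798 114573 23099
12 133 23099 0

1. interest=⌊1247684·58/10000⌋=7236; principal=115371-7236=108135; balance=1247684-108135=1139549
2. interest=⌊1139549·58/10000⌋=6609; principal=115371-6609=108762; balance=1139549-108762=1030787
3. interest=⌊1030787·58/10000⌋=5978; principal=115371-5978=109393; balance=1030787-109393=921394
4. interest=⌊921394·58/10000⌋=5344; principal=115371-5344=110027; balance=921394-110027=811367
5. interest=⌊811367·58/10000⌋=4705; principal=115371-4705=110666; balance=811367-110666=700701
6. interest=⌊700701·58/10000⌋=4064; principal=115371-4064=111307; balance=700701-111307=589394
7. interest=⌊589394·58/10000⌋=3418; principal=115371-3418=111953; balance=589394-111953=477441
8. interest=⌊477441·58/10000⌋=2769; principal=115371-2769=112602; balance=477441-112602=364839
9. interest=⌊364839·58/10000⌋=2116; principal=115371-2116=113255; balance=364839-113255=251584
10. interest=⌊251584·58/10000⌋=1459; principal=115371-1459=113912; balance=251584-113912=137672
11. interest=⌊137672·58/10000⌋=798; principal=115371-798=114573; balance=137672-114573=23099
12. interest=⌊23099·58/10000⌋=133; principal=min(115371-133,23099)=23099; balance=23099-23099=0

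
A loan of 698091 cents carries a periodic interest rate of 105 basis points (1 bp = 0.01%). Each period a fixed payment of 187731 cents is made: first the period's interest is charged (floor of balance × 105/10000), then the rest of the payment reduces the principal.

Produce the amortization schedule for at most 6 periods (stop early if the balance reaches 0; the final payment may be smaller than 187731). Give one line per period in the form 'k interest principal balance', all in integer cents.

1. interest=⌊698091·105/10000⌋=7329; principal=187731-7329=180402; balance=698091-180402=517689
2. interest=⌊517689·105/10000⌋=5435; principal=187731-5435=182296; balance=517689-182296=335393
3. interest=⌊335393·105/10000⌋=3521; principal=187731-3521=184210; balance=335393-184210=151183
4. interest=⌊151183·105/10000⌋=1587; principal=min(187731-1587,151183)=151183; balance=151183-151183=0

1 7329 180402 517689
2 5435 182296 335393
3 3521 184210 151183
4 1587 151183 0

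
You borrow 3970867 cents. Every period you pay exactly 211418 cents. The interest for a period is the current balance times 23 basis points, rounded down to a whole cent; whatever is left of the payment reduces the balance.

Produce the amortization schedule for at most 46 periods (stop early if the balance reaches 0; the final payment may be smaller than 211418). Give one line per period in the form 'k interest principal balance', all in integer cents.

1 9132 202286 3768581
2 8667 202751 3565830
3 8201 203217 3362613
4 7734 203684 3158929
5 7265 204153 2954776
6 6795 204623 2750153
7 6325 205093 2545060
8 5853 205565 2339495
9 5380 206038 2133457
10 4906 206512 1926945
11 4431 206987 1719958
12 3955 207463 1512495
13 3478 207940 1304555
14 3000 208418 1096137
15 2521 208897 887240
16 2040 209378 677862
17 1559 209859 468003
18 1076 210342 257661
19 592 210826 46835
20 107 46835 0

1. interest=⌊3970867·23/10000⌋=9132; principal=211418-9132=202286; balance=3970867-202286=3768581
2. interest=⌊3768581·23/10000⌋=8667; principal=211418-8667=202751; balance=3768581-202751=3565830
3. interest=⌊3565830·23/10000⌋=8201; principal=211418-8201=203217; balance=3565830-203217=3362613
4. interest=⌊3362613·23/10000⌋=7734; principal=211418-7734=203684; balance=3362613-203684=3158929
5. interest=⌊3158929·23/10000⌋=7265; principal=211418-7265=204153; balance=3158929-204153=2954776
6. interest=⌊2954776·23/10000⌋=6795; principal=211418-6795=204623; balance=2954776-204623=2750153
7. interest=⌊2750153·23/10000⌋=6325; principal=211418-6325=205093; balance=2750153-205093=2545060
8. interest=⌊2545060·23/10000⌋=5853; principal=211418-5853=205565; balance=2545060-205565=2339495
9. interest=⌊2339495·23/10000⌋=5380; principal=211418-5380=206038; balance=2339495-206038=2133457
10. interest=⌊2133457·23/10000⌋=4906; principal=211418-4906=206512; balance=2133457-206512=1926945
11. interest=⌊1926945·23/10000⌋=4431; principal=211418-4431=206987; balance=1926945-206987=1719958
12. interest=⌊1719958·23/10000⌋=3955; principal=211418-3955=207463; balance=1719958-207463=1512495
13. interest=⌊1512495·23/10000⌋=3478; principal=211418-3478=207940; balance=1512495-207940=1304555
14. interest=⌊1304555·23/10000⌋=3000; principal=211418-3000=208418; balance=1304555-208418=1096137
15. interest=⌊1096137·23/10000⌋=2521; principal=211418-2521=208897; balance=1096137-208897=887240
16. interest=⌊887240·23/10000⌋=2040; principal=211418-2040=209378; balance=887240-209378=677862
17. interest=⌊677862·23/10000⌋=1559; principal=211418-1559=209859; balance=677862-209859=468003
18. interest=⌊468003·23/10000⌋=1076; principal=211418-1076=210342; balance=468003-210342=257661
19. interest=⌊257661·23/10000⌋=592; principal=211418-592=210826; balance=257661-210826=46835
20. interest=⌊46835·23/10000⌋=107; principal=min(211418-107,46835)=46835; balance=46835-46835=0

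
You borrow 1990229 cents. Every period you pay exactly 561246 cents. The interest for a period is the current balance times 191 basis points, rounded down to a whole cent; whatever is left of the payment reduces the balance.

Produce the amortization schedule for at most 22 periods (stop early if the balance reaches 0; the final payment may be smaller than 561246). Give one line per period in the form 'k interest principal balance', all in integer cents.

1 38013 523233 1466996
2 28019 533227 933769
3 17834 543412 390357
4 7455 390357 0

1. interest=⌊1990229·191/10000⌋=38013; principal=561246-38013=523233; balance=1990229-523233=1466996
2. interest=⌊1466996·191/10000⌋=28019; principal=561246-28019=533227; balance=1466996-533227=933769
3. interest=⌊933769·191/10000⌋=17834; principal=561246-17834=543412; balance=933769-543412=390357
4. interest=⌊390357·191/10000⌋=7455; principal=min(561246-7455,390357)=390357; balance=390357-390357=0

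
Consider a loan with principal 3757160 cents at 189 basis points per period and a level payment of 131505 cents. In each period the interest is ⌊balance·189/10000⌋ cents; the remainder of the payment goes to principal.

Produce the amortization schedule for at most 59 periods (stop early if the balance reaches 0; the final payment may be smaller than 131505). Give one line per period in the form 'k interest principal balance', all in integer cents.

1. interest=⌊3757160·189/10000⌋=71010; principal=131505-71010=60495; balance=3757160-60495=3696665
2. interest=⌊3696665·189/10000⌋=69866; principal=131505-69866=61639; balance=3696665-61639=3635026
3. interest=⌊3635026·189/10000⌋=68701; principal=131505-68701=62804; balance=3635026-62804=3572222
4. interest=⌊3572222·189/10000⌋=67514; principal=131505-67514=63991; balance=3572222-63991=3508231
5. interest=⌊3508231·189/10000⌋=66305; principal=131505-66305=65200; balance=3508231-65200=3443031
6. interest=⌊3443031·189/10000⌋=65073; principal=131505-65073=66432; balance=3443031-66432=3376599
7. interest=⌊3376599·189/10000⌋=63817; principal=131505-63817=67688; balance=3376599-67688=3308911
8. interest=⌊3308911·189/10000⌋=62538; principal=131505-62538=68967; balance=3308911-68967=3239944
9. interest=⌊3239944·189/10000⌋=61234; principal=131505-61234=70271; balance=3239944-70271=3169673
10. interest=⌊3169673·189/10000⌋=59906; principal=131505-59906=71599; balance=3169673-71599=3098074
11. interest=⌊3098074·189/10000⌋=58553; principal=131505-58553=72952; balance=3098074-72952=3025122
12. interest=⌊3025122·189/10000⌋=57174; principal=131505-57174=74331; balance=3025122-74331=2950791
13. interest=⌊2950791·189/10000⌋=55769; principal=131505-55769=75736; balance=2950791-75736=2875055
14. interest=⌊2875055·189/10000⌋=54338; principal=131505-54338=77167; balance=2875055-77167=2797888
15. interest=⌊2797888·189/10000⌋=52880; principal=131505-52880=78625; balance=2797888-78625=2719263
16. interest=⌊2719263·189/10000⌋=51394; principal=131505-51394=80111; balance=2719263-80111=2639152
17. interest=⌊2639152·189/10000⌋=49879; principal=131505-49879=81626; balance=2639152-81626=2557526
18. interest=⌊2557526·189/10000⌋=48337; principal=131505-48337=83168; balance=2557526-83168=2474358
19. interest=⌊2474358·189/10000⌋=46765; principal=131505-46765=84740; balance=2474358-84740=2389618
20. interest=⌊2389618·189/10000⌋=45163; principal=131505-45163=86342; balance=2389618-86342=2303276
21. interest=⌊2303276·189/10000⌋=43531; principal=131505-43531=87974; balance=2303276-87974=2215302
22. interest=⌊2215302·189/10000⌋=41869; principal=131505-41869=89636; balance=2215302-89636=2125666
23. interest=⌊2125666·189/10000⌋=40175; principal=131505-40175=91330; balance=2125666-91330=2034336
24. interest=⌊2034336·189/10000⌋=38448; principal=131505-38448=93057; balance=2034336-93057=1941279
25. interest=⌊1941279·189/10000⌋=36690; principal=131505-36690=94815; balance=1941279-94815=1846464
26. interest=⌊1846464·189/10000⌋=34898; principal=131505-34898=96607; balance=1846464-96607=1749857
27. interest=⌊1749857·189/10000⌋=33072; principal=131505-33072=98433; balance=1749857-98433=1651424
28. interest=⌊1651424·189/10000⌋=31211; principal=131505-31211=100294; balance=1651424-100294=1551130
29. interest=⌊1551130·189/10000⌋=29316; principal=131505-29316=102189; balance=1551130-102189=1448941
30. interest=⌊1448941·189/10000⌋=27384; principal=131505-27384=104121; balance=1448941-104121=1344820
31. interest=⌊1344820·189/10000⌋=25417; principal=131505-25417=106088; balance=1344820-106088=1238732
32. interest=⌊1238732·189/10000⌋=23412; principal=131505-23412=108093; balance=1238732-108093=1130639
33. interest=⌊1130639·189/10000⌋=21369; principal=131505-21369=110136; balance=1130639-110136=1020503
34. interest=⌊1020503·189/10000⌋=19287; principal=131505-19287=112218; balance=1020503-112218=908285
35. interest=⌊908285·189/10000⌋=17166; principal=131505-17166=114339; balance=908285-114339=793946
36. interest=⌊793946·189/10000⌋=15005; principal=131505-15005=116500; balance=793946-116500=677446
37. interest=⌊677446·189/10000⌋=12803; principal=131505-12803=118702; balance=677446-118702=558744
38. interest=⌊558744·189/10000⌋=10560; principal=131505-10560=120945; balance=558744-120945=437799
39. interest=⌊437799·189/10000⌋=8274; principal=131505-8274=123231; balance=437799-123231=314568
40. interest=⌊314568·189/10000⌋=5945; principal=131505-5945=125560; balance=314568-125560=189008
41. interest=⌊189008·189/10000⌋=3572; principal=131505-3572=127933; balance=189008-127933=61075
42. interest=⌊61075·189/10000⌋=1154; principal=min(131505-1154,61075)=61075; balance=61075-61075=0

1 71010 60495 3696665
2 69866 61639 3635026
3 68701 62804 3572222
4 67514 63991 3508231
5 66305 65200 3443031
6 65073 66432 3376599
7 63817 67688 3308911
8 62538 68967 3239944
9 61234 70271 3169673
10 59906 71599 3098074
11 58553 72952 3025122
12 57174 74331 2950791
13 55769 75736 2875055
14 54338 77167 2797888
15 52880 78625 2719263
16 51394 80111 2639152
17 49879 81626 2557526
18 48337 83168 2474358
19 46765 84740 2389618
20 45163 86342 2303276
21 43531 87974 2215302
22 41869 89636 2125666
23 40175 91330 2034336
24 38448 93057 1941279
25 36690 94815 1846464
26 34898 96607 1749857
27 33072 98433 1651424
28 31211 100294 1551130
29 29316 102189 1448941
30 27384 104121 1344820
31 25417 106088 1238732
32 23412 108093 1130639
33 21369 110136 1020503
34 19287 112218 908285
35 17166 114339 793946
36 15005 116500 677446
37 12803 118702 558744
38 10560 120945 437799
39 8274 123231 314568
40 5945 125560 189008
41 3572 127933 61075
42 1154 61075 0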